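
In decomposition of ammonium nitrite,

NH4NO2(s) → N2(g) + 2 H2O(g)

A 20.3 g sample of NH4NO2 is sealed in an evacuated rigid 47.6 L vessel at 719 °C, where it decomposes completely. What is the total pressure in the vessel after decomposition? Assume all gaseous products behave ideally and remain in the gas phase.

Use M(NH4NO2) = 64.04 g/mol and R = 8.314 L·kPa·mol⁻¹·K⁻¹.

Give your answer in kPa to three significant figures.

165 kPa

n(NH4NO2) = 20.3 / 64.04 = 0.3170 mol
n(gas produced) = (3/1) × 0.3170 = 0.9510 mol
P = nRT/V = 0.9510 × 8.314 × 992.15 / 47.6 = 164.8 kPa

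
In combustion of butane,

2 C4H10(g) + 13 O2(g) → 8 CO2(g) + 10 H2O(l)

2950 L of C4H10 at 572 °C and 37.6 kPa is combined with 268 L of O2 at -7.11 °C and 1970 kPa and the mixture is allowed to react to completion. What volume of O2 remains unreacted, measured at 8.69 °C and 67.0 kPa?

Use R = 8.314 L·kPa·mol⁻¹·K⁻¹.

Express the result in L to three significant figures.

n(C4H10) = PV/RT = (37.6 × 2950) / (8.314 × 845.15) = 15.79 mol
n(O2) = PV/RT = (1970 × 268) / (8.314 × 266.04) = 238.7 mol
For 15.79 mol C4H10, stoichiometry requires (13/2) × 15.79 = 102.6 mol O2; 238.7 mol is available, so C4H10 is limiting.
n(O2) consumed = (13/2) × 15.79 = 102.6 mol; remaining = 238.7 − 102.6 = 136.1 mol
V(O2) = nRT/P = 136.1 × 8.314 × 281.84 / 67.0 = 4760 L

4760 L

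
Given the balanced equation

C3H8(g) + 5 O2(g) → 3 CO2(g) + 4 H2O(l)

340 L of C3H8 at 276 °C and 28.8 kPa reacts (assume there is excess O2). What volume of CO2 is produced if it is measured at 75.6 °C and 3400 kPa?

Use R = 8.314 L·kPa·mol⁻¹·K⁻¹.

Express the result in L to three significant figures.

5.49 L

n(C3H8) = PV/RT = (28.8 × 340) / (8.314 × 549.15) = 2.145 mol
n(CO2) = (3/1) × 2.145 = 6.435 mol
V = nRT/P = 6.435 × 8.314 × 348.75 / 3400 = 5.488 L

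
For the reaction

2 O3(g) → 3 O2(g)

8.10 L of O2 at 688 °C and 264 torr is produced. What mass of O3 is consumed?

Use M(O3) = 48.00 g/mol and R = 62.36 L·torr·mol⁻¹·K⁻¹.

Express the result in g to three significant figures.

1.14 g

n(O2) = PV/RT = (264 × 8.10) / (62.36 × 961.15) = 0.03568 mol
n(O3) = (2/3) × 0.03568 = 0.02379 mol
m(O3) = 0.02379 × 48.00 = 1.142 g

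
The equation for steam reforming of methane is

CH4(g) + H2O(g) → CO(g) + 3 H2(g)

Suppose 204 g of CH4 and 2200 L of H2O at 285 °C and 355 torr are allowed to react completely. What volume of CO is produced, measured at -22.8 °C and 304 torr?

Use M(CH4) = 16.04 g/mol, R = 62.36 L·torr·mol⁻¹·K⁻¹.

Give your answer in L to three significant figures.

n(CH4) = 204 / 16.04 = 12.72 mol
n(H2O) = PV/RT = (355 × 2200) / (62.36 × 558.15) = 22.44 mol
For 12.72 mol CH4, stoichiometry requires (1/1) × 12.72 = 12.72 mol H2O; 22.44 mol is available, so CH4 is limiting.
n(CO) = (1/1) × 12.72 = 12.72 mol
V(CO) = nRT/P = 12.72 × 62.36 × 250.35 / 304 = 653.2 L

653 L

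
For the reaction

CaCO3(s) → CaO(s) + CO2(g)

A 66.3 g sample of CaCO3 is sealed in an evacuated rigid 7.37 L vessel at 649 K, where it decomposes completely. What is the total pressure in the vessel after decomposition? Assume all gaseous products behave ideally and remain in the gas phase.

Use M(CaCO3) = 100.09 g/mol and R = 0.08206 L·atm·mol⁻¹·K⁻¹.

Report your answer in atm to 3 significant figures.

n(CaCO3) = 66.3 / 100.09 = 0.6624 mol
n(gas produced) = (1/1) × 0.6624 = 0.6624 mol
P = nRT/V = 0.6624 × 0.08206 × 649 / 7.37 = 4.787 atm

4.79 atm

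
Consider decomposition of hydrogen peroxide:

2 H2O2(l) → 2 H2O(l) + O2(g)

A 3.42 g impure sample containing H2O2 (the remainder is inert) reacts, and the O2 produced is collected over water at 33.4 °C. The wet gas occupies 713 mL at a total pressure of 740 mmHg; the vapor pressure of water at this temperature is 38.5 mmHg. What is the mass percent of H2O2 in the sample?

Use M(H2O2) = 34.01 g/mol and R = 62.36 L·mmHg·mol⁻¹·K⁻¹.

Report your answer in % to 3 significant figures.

P(O2) = 740 − 38.5 = 701.5 mmHg
n(O2) = PV/RT = (701.5 × 0.7130) / (62.36 × 306.55) = 0.02616 mol
n(H2O2) = (2/1) × 0.02616 = 0.05232 mol
m(H2O2) = 0.05232 × 34.01 = 1.779 g
%H2O2 = 1.779 / 3.42 × 100 = 52.02%

52.0 %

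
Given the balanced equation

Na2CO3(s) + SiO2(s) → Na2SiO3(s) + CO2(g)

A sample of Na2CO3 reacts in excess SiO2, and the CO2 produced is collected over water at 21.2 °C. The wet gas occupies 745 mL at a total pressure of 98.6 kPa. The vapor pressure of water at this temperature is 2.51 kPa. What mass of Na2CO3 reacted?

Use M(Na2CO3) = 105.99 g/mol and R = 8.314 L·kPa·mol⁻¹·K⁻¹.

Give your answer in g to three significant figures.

3.10 g

P(CO2) = 98.6 − 2.51 = 96.09 kPa
n(CO2) = PV/RT = (96.09 × 0.7450) / (8.314 × 294.35) = 0.02925 mol
n(Na2CO3) = (1/1) × 0.02925 = 0.02925 mol
m(Na2CO3) = 0.02925 × 105.99 = 3.100 g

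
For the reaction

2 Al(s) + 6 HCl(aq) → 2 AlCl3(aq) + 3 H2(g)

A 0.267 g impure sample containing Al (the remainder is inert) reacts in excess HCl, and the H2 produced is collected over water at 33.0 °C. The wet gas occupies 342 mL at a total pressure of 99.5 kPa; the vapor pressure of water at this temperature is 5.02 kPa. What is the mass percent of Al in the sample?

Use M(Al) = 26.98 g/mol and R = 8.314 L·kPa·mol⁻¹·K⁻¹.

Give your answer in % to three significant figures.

85.5 %

P(H2) = 99.5 − 5.02 = 94.48 kPa
n(H2) = PV/RT = (94.48 × 0.3420) / (8.314 × 306.15) = 0.01269 mol
n(Al) = (2/3) × 0.01269 = 0.008460 mol
m(Al) = 0.008460 × 26.98 = 0.2283 g
%Al = 0.2283 / 0.267 × 100 = 85.51%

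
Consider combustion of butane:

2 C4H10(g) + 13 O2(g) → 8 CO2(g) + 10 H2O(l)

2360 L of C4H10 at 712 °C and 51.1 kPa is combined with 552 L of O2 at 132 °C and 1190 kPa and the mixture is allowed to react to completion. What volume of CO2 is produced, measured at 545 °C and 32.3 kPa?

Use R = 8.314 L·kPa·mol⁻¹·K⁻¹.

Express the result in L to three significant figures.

n(C4H10) = PV/RT = (51.1 × 2360) / (8.314 × 985.15) = 14.72 mol
n(O2) = PV/RT = (1190 × 552) / (8.314 × 405.15) = 195.0 mol
For 14.72 mol C4H10, stoichiometry requires (13/2) × 14.72 = 95.68 mol O2; 195.0 mol is available, so C4H10 is limiting.
n(CO2) = (8/2) × 14.72 = 58.88 mol
V(CO2) = nRT/P = 58.88 × 8.314 × 818.15 / 32.3 = 12400 L

12400 L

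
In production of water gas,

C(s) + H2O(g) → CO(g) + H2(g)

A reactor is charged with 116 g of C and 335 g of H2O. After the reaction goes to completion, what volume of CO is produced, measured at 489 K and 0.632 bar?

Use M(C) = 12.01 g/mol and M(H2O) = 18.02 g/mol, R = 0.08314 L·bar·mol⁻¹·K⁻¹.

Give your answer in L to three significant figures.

621 L

n(C) = 116 / 12.01 = 9.659 mol
n(H2O) = 335 / 18.02 = 18.59 mol
For 9.659 mol C, stoichiometry requires (1/1) × 9.659 = 9.659 mol H2O; 18.59 mol is available, so C is limiting.
n(CO) = (1/1) × 9.659 = 9.659 mol
V(CO) = nRT/P = 9.659 × 0.08314 × 489 / 0.632 = 621.3 L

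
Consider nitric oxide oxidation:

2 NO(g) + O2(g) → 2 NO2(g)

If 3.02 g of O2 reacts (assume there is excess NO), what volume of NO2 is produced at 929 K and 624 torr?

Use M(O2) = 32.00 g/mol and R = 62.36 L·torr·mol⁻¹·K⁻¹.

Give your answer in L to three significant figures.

17.5 L

n(O2) = 3.020 / 32.00 = 0.09438 mol
n(NO2) = (2/1) × 0.09438 = 0.1888 mol
V = nRT/P = 0.1888 × 62.36 × 929 / 624 = 17.53 L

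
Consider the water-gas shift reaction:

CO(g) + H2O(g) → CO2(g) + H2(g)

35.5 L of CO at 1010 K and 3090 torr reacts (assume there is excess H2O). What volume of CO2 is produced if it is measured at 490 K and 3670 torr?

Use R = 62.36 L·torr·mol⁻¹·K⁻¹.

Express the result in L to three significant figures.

n(CO) = PV/RT = (3090 × 35.5) / (62.36 × 1010) = 1.742 mol
n(CO2) = (1/1) × 1.742 = 1.742 mol
V = nRT/P = 1.742 × 62.36 × 490 / 3670 = 14.50 L

14.5 L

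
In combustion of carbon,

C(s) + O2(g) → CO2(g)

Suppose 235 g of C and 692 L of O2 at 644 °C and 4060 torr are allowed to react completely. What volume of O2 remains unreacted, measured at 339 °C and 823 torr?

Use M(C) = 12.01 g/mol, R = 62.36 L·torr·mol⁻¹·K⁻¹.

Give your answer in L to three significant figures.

1370 L

n(C) = 235 / 12.01 = 19.57 mol
n(O2) = PV/RT = (4060 × 692) / (62.36 × 917.15) = 49.12 mol
For 19.57 mol C, stoichiometry requires (1/1) × 19.57 = 19.57 mol O2; 49.12 mol is available, so C is limiting.
n(O2) consumed = (1/1) × 19.57 = 19.57 mol; remaining = 49.12 − 19.57 = 29.55 mol
V(O2) = nRT/P = 29.55 × 62.36 × 612.15 / 823 = 1371 L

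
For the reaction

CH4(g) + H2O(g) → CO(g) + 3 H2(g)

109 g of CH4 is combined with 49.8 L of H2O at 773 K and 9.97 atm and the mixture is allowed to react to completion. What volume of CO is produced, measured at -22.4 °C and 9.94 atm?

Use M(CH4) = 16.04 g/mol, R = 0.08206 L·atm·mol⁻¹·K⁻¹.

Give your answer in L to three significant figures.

n(CH4) = 109 / 16.04 = 6.796 mol
n(H2O) = PV/RT = (9.97 × 49.8) / (0.08206 × 773) = 7.827 mol
For 6.796 mol CH4, stoichiometry requires (1/1) × 6.796 = 6.796 mol H2O; 7.827 mol is available, so CH4 is limiting.
n(CO) = (1/1) × 6.796 = 6.796 mol
V(CO) = nRT/P = 6.796 × 0.08206 × 250.75 / 9.94 = 14.07 L

14.1 L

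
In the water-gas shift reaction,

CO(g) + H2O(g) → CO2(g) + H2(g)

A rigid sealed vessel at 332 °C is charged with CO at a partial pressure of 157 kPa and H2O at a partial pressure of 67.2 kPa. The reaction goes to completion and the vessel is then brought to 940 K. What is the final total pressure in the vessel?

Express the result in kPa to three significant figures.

With V and T fixed, P_i ∝ n_i, so the mole ratios apply directly to partial pressures at 332 °C.
P(H2O) required for 157 kPa of CO = (1/1) × 157 = 157.0 kPa; available 67.2 kPa, so H2O is limiting.
P(CO) remaining = 157 − (1/1) × 67.2 = 89.80 kPa
P(gaseous products) = (1+1)/1 × 67.2 = 134.4 kPa
P_total at 332 °C = 89.80 + 134.4 = 224.2 kPa
Scaling to 940 K: P = 224.2 × 940/605.15 = 348.3 kPa

348 kPa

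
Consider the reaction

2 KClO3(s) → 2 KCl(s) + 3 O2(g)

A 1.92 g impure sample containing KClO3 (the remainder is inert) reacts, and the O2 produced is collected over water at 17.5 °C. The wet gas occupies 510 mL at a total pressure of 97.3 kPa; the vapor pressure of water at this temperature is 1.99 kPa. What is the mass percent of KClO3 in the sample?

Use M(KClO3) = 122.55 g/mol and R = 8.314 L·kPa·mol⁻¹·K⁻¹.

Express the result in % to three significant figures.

P(O2) = 97.3 − 1.99 = 95.31 kPa
n(O2) = PV/RT = (95.31 × 0.5100) / (8.314 × 290.65) = 0.02012 mol
n(KClO3) = (2/3) × 0.02012 = 0.01341 mol
m(KClO3) = 0.01341 × 122.55 = 1.643 g
%KClO3 = 1.643 / 1.92 × 100 = 85.57%

85.6 %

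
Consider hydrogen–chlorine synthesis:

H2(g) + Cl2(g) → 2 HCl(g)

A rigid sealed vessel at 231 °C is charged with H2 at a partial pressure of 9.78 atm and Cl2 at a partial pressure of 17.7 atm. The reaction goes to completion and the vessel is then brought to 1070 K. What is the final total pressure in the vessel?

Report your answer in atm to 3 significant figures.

Because the vessel is rigid and T is held at 231 °C, work the stoichiometry in partial pressures (P_i = n_iRT/V).
P(Cl2) required for 9.78 atm of H2 = (1/1) × 9.78 = 9.780 atm; available 17.7 atm, so H2 is limiting.
P(Cl2) remaining = 17.7 − (1/1) × 9.78 = 7.920 atm
P(gaseous products) = (2)/1 × 9.78 = 19.56 atm
P_total at 231 °C = 7.920 + 19.56 = 27.48 atm
Scaling to 1070 K: P = 27.48 × 1070/504.15 = 58.32 atm

58.3 atm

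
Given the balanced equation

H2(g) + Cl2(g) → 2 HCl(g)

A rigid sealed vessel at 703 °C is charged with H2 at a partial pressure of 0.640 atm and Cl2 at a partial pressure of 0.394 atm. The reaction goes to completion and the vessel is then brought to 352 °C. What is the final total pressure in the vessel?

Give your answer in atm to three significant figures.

Because the vessel is rigid and T is held at 703 °C, work the stoichiometry in partial pressures (P_i = n_iRT/V).
P(Cl2) required for 0.640 atm of H2 = (1/1) × 0.640 = 0.6400 atm; available 0.394 atm, so Cl2 is limiting.
P(H2) remaining = 0.640 − (1/1) × 0.394 = 0.2460 atm
P(gaseous products) = (2)/1 × 0.394 = 0.7880 atm
P_total at 703 °C = 0.2460 + 0.7880 = 1.034 atm
Scaling to 352 °C: P = 1.034 × 625.15/976.15 = 0.6622 atm

0.662 atm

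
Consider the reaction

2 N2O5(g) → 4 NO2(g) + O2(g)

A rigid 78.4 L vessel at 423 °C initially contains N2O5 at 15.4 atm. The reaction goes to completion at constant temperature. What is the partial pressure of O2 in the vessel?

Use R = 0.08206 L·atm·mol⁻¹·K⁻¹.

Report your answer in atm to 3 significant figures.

7.70 atm

n(N2O5)₀ = PV/RT = (15.4 × 78.4) / (0.08206 × 696.15) = 21.14 mol
n(O2) = (1/2) × 21.14 = 10.57 mol
P(O2) = nRT/V = 10.57 × 0.08206 × 696.15 / 78.4 = 7.702 atm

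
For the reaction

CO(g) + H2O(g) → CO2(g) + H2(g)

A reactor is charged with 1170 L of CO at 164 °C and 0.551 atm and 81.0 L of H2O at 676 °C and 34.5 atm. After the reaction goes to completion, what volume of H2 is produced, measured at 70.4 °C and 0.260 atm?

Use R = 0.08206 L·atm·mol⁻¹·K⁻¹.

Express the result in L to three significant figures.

1950 L

n(CO) = PV/RT = (0.551 × 1170) / (0.08206 × 437.15) = 17.97 mol
n(H2O) = PV/RT = (34.5 × 81.0) / (0.08206 × 949.15) = 35.88 mol
For 17.97 mol CO, stoichiometry requires (1/1) × 17.97 = 17.97 mol H2O; 35.88 mol is available, so CO is limiting.
n(H2) = (1/1) × 17.97 = 17.97 mol
V(H2) = nRT/P = 17.97 × 0.08206 × 343.55 / 0.260 = 1948 L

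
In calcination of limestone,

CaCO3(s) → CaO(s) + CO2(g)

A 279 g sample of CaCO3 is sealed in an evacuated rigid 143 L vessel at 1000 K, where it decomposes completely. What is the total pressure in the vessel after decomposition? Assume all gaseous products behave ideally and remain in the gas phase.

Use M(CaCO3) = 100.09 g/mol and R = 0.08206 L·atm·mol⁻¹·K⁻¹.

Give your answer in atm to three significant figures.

1.60 atm

n(CaCO3) = 279 / 100.09 = 2.787 mol
n(gas produced) = (1/1) × 2.787 = 2.787 mol
P = nRT/V = 2.787 × 0.08206 × 1000 / 143 = 1.599 atm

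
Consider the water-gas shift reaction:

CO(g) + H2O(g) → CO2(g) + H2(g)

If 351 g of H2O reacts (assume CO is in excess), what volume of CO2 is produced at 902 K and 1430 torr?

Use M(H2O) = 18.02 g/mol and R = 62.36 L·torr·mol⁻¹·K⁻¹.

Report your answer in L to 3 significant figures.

766 L

n(H2O) = 351.0 / 18.02 = 19.48 mol
n(CO2) = (1/1) × 19.48 = 19.48 mol
V = nRT/P = 19.48 × 62.36 × 902 / 1430 = 766.2 L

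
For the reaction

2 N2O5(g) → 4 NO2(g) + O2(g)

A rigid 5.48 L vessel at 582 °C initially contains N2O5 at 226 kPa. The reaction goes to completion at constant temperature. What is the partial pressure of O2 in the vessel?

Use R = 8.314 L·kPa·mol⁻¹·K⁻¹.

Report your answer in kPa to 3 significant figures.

113 kPa

n(N2O5)₀ = PV/RT = (226 × 5.48) / (8.314 × 855.15) = 0.1742 mol
n(O2) = (1/2) × 0.1742 = 0.08710 mol
P(O2) = nRT/V = 0.08710 × 8.314 × 855.15 / 5.48 = 113.0 kPa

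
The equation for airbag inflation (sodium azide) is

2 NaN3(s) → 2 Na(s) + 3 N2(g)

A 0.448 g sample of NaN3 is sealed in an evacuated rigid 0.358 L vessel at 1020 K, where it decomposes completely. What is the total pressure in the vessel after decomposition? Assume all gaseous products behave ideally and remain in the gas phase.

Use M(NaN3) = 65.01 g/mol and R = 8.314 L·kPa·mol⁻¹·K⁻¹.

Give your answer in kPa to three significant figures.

245 kPa

n(NaN3) = 0.448 / 65.01 = 0.006891 mol
n(gas produced) = (3/2) × 0.006891 = 0.01034 mol
P = nRT/V = 0.01034 × 8.314 × 1020 / 0.358 = 244.9 kPa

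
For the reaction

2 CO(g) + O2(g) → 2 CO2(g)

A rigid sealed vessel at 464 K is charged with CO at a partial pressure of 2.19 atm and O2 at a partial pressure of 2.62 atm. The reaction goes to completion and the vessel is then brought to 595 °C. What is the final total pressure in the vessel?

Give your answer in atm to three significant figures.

6.95 atm

With V and T fixed, P_i ∝ n_i, so the mole ratios apply directly to partial pressures at 464 K.
P(O2) required for 2.19 atm of CO = (1/2) × 2.19 = 1.095 atm; available 2.62 atm, so CO is limiting.
P(O2) remaining = 2.62 − (1/2) × 2.19 = 1.525 atm
P(gaseous products) = (2)/2 × 2.19 = 2.190 atm
P_total at 464 K = 1.525 + 2.190 = 3.715 atm
Scaling to 595 °C: P = 3.715 × 868.15/464 = 6.951 atm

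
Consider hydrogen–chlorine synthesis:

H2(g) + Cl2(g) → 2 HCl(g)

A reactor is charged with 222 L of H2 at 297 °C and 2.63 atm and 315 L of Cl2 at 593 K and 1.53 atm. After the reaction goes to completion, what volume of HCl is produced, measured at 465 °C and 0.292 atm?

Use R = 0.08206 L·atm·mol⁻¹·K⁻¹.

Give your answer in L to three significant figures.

n(H2) = PV/RT = (2.63 × 222) / (0.08206 × 570.15) = 12.48 mol
n(Cl2) = PV/RT = (1.53 × 315) / (0.08206 × 593) = 9.904 mol
For 12.48 mol H2, stoichiometry requires (1/1) × 12.48 = 12.48 mol Cl2; 9.904 mol is available, so Cl2 is limiting.
n(HCl) = (2/1) × 9.904 = 19.81 mol
V(HCl) = nRT/P = 19.81 × 0.08206 × 738.15 / 0.292 = 4109 L

4110 L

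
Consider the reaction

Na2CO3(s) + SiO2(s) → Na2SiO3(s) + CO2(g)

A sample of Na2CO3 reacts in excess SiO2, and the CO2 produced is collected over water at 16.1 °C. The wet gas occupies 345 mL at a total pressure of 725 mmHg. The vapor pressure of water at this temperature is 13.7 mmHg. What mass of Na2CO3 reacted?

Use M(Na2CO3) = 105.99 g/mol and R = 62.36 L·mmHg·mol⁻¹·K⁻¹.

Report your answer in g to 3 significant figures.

1.44 g

P(CO2) = 725 − 13.7 = 711.3 mmHg
n(CO2) = PV/RT = (711.3 × 0.3450) / (62.36 × 289.25) = 0.01360 mol
n(Na2CO3) = (1/1) × 0.01360 = 0.01360 mol
m(Na2CO3) = 0.01360 × 105.99 = 1.441 g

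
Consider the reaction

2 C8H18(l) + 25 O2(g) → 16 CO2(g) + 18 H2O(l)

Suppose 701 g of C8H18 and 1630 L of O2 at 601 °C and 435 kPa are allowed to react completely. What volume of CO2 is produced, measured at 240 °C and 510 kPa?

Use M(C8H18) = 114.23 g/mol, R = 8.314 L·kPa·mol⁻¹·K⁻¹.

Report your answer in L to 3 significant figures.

n(C8H18) = 701 / 114.23 = 6.137 mol
n(O2) = PV/RT = (435 × 1630) / (8.314 × 874.15) = 97.56 mol
For 6.137 mol C8H18, stoichiometry requires (25/2) × 6.137 = 76.71 mol O2; 97.56 mol is available, so C8H18 is limiting.
n(CO2) = (16/2) × 6.137 = 49.10 mol
V(CO2) = nRT/P = 49.10 × 8.314 × 513.15 / 510 = 410.7 L

411 L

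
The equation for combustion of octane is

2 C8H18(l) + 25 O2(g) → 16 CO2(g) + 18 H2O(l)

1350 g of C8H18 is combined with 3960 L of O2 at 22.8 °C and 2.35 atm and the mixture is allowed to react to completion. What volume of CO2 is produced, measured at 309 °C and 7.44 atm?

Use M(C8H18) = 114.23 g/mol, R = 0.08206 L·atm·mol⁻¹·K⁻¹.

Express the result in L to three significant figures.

n(C8H18) = 1350 / 114.23 = 11.82 mol
n(O2) = PV/RT = (2.35 × 3960) / (0.08206 × 295.95) = 383.2 mol
For 11.82 mol C8H18, stoichiometry requires (25/2) × 11.82 = 147.8 mol O2; 383.2 mol is available, so C8H18 is limiting.
n(CO2) = (16/2) × 11.82 = 94.56 mol
V(CO2) = nRT/P = 94.56 × 0.08206 × 582.15 / 7.44 = 607.2 L

607 L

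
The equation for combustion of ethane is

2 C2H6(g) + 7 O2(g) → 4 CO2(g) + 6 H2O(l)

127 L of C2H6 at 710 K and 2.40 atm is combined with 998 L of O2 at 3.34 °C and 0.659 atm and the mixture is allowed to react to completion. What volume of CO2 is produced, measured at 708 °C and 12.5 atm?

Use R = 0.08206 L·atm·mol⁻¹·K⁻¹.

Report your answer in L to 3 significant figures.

n(C2H6) = PV/RT = (2.40 × 127) / (0.08206 × 710) = 5.231 mol
n(O2) = PV/RT = (0.659 × 998) / (0.08206 × 276.49) = 28.99 mol
For 5.231 mol C2H6, stoichiometry requires (7/2) × 5.231 = 18.31 mol O2; 28.99 mol is available, so C2H6 is limiting.
n(CO2) = (4/2) × 5.231 = 10.46 mol
V(CO2) = nRT/P = 10.46 × 0.08206 × 981.15 / 12.5 = 67.37 L

67.4 L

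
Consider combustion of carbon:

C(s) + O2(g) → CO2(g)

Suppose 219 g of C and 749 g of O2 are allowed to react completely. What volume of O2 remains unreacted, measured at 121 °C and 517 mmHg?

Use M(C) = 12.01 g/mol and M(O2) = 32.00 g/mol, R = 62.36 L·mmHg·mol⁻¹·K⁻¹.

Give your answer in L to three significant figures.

246 L

n(C) = 219 / 12.01 = 18.23 mol
n(O2) = 749 / 32.00 = 23.41 mol
For 18.23 mol C, stoichiometry requires (1/1) × 18.23 = 18.23 mol O2; 23.41 mol is available, so C is limiting.
n(O2) consumed = (1/1) × 18.23 = 18.23 mol; remaining = 23.41 − 18.23 = 5.180 mol
V(O2) = nRT/P = 5.180 × 62.36 × 394.15 / 517 = 246.3 L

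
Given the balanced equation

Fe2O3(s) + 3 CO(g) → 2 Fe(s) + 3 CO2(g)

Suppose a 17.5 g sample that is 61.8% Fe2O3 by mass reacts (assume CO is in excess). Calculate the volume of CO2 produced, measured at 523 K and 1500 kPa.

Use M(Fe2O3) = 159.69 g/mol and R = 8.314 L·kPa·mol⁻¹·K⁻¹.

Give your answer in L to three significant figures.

0.589 L

mass of Fe2O3 = 17.5 × 61.8/100 = 10.81 g
n(Fe2O3) = 10.81 / 159.69 = 0.06769 mol
n(CO2) = (3/1) × 0.06769 = 0.2031 mol
V = nRT/P = 0.2031 × 8.314 × 523 / 1500 = 0.5887 L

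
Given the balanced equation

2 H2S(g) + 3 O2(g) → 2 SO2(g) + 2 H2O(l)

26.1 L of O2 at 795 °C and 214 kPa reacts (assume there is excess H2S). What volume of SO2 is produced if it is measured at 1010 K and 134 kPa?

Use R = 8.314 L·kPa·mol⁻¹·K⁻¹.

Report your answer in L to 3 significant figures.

n(O2) = PV/RT = (214 × 26.1) / (8.314 × 1068.15) = 0.6289 mol
n(SO2) = (2/3) × 0.6289 = 0.4193 mol
V = nRT/P = 0.4193 × 8.314 × 1010 / 134 = 26.28 L

26.3 L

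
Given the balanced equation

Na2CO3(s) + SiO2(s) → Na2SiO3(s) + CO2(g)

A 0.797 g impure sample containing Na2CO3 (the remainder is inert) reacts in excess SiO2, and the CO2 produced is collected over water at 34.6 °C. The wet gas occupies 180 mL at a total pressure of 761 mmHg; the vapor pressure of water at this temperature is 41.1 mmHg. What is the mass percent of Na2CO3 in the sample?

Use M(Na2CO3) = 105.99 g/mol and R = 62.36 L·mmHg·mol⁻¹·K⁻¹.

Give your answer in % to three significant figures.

P(CO2) = 761 − 41.1 = 719.9 mmHg
n(CO2) = PV/RT = (719.9 × 0.1800) / (62.36 × 307.75) = 0.006752 mol
n(Na2CO3) = (1/1) × 0.006752 = 0.006752 mol
m(Na2CO3) = 0.006752 × 105.99 = 0.7156 g
%Na2CO3 = 0.7156 / 0.797 × 100 = 89.79%

89.8 %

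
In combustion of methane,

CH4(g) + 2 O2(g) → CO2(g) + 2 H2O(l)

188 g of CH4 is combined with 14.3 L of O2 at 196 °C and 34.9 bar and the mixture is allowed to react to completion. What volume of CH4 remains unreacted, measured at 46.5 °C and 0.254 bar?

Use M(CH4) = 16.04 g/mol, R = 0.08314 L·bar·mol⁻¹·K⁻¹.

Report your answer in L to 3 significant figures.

n(CH4) = 188 / 16.04 = 11.72 mol
n(O2) = PV/RT = (34.9 × 14.3) / (0.08314 × 469.15) = 12.79 mol
For 11.72 mol CH4, stoichiometry requires (2/1) × 11.72 = 23.44 mol O2; 12.79 mol is available, so O2 is limiting.
n(CH4) consumed = (1/2) × 12.79 = 6.395 mol; remaining = 11.72 − 6.395 = 5.325 mol
V(CH4) = nRT/P = 5.325 × 0.08314 × 319.65 / 0.254 = 557.1 L

557 L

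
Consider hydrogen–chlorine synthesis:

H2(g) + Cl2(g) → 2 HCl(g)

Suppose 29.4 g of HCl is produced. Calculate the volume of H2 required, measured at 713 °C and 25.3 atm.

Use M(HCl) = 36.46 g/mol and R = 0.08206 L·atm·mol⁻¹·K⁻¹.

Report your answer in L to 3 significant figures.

1.29 L

n(HCl) = 29.40 / 36.46 = 0.8064 mol
n(H2) = (1/2) × 0.8064 = 0.4032 mol
V = nRT/P = 0.4032 × 0.08206 × 986.15 / 25.3 = 1.290 L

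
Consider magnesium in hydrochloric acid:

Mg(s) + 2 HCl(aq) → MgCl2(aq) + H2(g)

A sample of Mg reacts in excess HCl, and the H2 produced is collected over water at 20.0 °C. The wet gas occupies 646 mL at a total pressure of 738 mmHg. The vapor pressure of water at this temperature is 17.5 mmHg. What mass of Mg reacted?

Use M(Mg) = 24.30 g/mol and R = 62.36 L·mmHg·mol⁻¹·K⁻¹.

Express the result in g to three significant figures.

P(H2) = 738 − 17.5 = 720.5 mmHg
n(H2) = PV/RT = (720.5 × 0.6460) / (62.36 × 293.15) = 0.02546 mol
n(Mg) = (1/1) × 0.02546 = 0.02546 mol
m(Mg) = 0.02546 × 24.30 = 0.6187 g

0.619 g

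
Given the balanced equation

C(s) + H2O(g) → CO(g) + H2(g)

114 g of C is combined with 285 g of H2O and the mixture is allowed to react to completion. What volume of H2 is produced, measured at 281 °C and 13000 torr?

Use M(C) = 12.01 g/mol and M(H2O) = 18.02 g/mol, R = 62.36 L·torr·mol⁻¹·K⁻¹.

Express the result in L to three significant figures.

25.2 L

n(C) = 114 / 12.01 = 9.492 mol
n(H2O) = 285 / 18.02 = 15.82 mol
For 9.492 mol C, stoichiometry requires (1/1) × 9.492 = 9.492 mol H2O; 15.82 mol is available, so C is limiting.
n(H2) = (1/1) × 9.492 = 9.492 mol
V(H2) = nRT/P = 9.492 × 62.36 × 554.15 / 13000 = 25.23 L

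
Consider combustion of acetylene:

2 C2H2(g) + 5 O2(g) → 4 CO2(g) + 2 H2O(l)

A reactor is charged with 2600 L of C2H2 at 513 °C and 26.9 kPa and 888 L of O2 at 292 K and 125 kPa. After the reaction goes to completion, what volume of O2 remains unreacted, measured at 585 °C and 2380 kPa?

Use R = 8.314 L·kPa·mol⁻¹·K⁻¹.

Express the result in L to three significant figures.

n(C2H2) = PV/RT = (26.9 × 2600) / (8.314 × 786.15) = 10.70 mol
n(O2) = PV/RT = (125 × 888) / (8.314 × 292) = 45.72 mol
For 10.70 mol C2H2, stoichiometry requires (5/2) × 10.70 = 26.75 mol O2; 45.72 mol is available, so C2H2 is limiting.
n(O2) consumed = (5/2) × 10.70 = 26.75 mol; remaining = 45.72 − 26.75 = 18.97 mol
V(O2) = nRT/P = 18.97 × 8.314 × 858.15 / 2380 = 56.87 L

56.9 L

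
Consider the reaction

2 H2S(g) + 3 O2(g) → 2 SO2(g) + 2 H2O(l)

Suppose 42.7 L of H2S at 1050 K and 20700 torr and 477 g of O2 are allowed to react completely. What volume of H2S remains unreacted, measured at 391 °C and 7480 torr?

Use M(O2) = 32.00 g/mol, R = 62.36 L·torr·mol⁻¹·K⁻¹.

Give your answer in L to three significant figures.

19.7 L

n(H2S) = PV/RT = (20700 × 42.7) / (62.36 × 1050) = 13.50 mol
n(O2) = 477 / 32.00 = 14.91 mol
For 13.50 mol H2S, stoichiometry requires (3/2) × 13.50 = 20.25 mol O2; 14.91 mol is available, so O2 is limiting.
n(H2S) consumed = (2/3) × 14.91 = 9.940 mol; remaining = 13.50 − 9.940 = 3.560 mol
V(H2S) = nRT/P = 3.560 × 62.36 × 664.15 / 7480 = 19.71 L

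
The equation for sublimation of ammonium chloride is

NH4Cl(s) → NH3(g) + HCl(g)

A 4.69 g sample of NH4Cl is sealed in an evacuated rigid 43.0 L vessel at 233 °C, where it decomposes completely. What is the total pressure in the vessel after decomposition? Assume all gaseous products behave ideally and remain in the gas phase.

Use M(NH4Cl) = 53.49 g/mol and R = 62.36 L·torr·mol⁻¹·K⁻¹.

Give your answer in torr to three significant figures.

129 torr

n(NH4Cl) = 4.69 / 53.49 = 0.08768 mol
n(gas produced) = (2/1) × 0.08768 = 0.1754 mol
P = nRT/V = 0.1754 × 62.36 × 506.15 / 43.0 = 128.7 torr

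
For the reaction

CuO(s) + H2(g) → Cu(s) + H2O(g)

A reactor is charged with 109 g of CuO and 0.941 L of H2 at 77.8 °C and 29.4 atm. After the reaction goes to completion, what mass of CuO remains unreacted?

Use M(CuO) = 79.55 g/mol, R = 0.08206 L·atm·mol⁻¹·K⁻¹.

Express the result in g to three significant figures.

n(CuO) = 109 / 79.55 = 1.370 mol
n(H2) = PV/RT = (29.4 × 0.941) / (0.08206 × 350.95) = 0.9606 mol
For 1.370 mol CuO, stoichiometry requires (1/1) × 1.370 = 1.370 mol H2; 0.9606 mol is available, so H2 is limiting.
n(CuO) consumed = (1/1) × 0.9606 = 0.9606 mol; remaining = 1.370 − 0.9606 = 0.4094 mol
m(CuO) = 0.4094 × 79.55 = 32.57 g

32.6 g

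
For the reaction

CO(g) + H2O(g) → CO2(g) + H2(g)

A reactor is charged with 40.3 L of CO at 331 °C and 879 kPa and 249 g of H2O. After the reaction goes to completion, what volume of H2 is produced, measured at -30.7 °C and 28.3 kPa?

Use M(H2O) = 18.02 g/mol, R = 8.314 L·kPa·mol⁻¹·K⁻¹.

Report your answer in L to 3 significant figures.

n(CO) = PV/RT = (879 × 40.3) / (8.314 × 604.15) = 7.052 mol
n(H2O) = 249 / 18.02 = 13.82 mol
For 7.052 mol CO, stoichiometry requires (1/1) × 7.052 = 7.052 mol H2O; 13.82 mol is available, so CO is limiting.
n(H2) = (1/1) × 7.052 = 7.052 mol
V(H2) = nRT/P = 7.052 × 8.314 × 242.45 / 28.3 = 502.3 L

502 L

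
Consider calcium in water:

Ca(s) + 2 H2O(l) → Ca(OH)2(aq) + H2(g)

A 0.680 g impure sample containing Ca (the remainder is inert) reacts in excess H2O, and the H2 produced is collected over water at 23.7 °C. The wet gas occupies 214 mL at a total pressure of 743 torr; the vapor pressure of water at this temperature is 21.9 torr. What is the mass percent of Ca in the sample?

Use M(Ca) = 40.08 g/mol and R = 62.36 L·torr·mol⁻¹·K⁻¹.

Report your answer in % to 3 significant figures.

P(H2) = 743 − 21.9 = 721.1 torr
n(H2) = PV/RT = (721.1 × 0.2140) / (62.36 × 296.85) = 0.008336 mol
n(Ca) = (1/1) × 0.008336 = 0.008336 mol
m(Ca) = 0.008336 × 40.08 = 0.3341 g
%Ca = 0.3341 / 0.680 × 100 = 49.13%

49.1 %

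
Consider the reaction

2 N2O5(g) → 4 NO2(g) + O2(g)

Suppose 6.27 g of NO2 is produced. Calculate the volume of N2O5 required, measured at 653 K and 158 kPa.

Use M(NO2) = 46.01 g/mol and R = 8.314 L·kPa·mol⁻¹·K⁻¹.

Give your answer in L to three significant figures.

2.34 L

n(NO2) = 6.270 / 46.01 = 0.1363 mol
n(N2O5) = (2/4) × 0.1363 = 0.06815 mol
V = nRT/P = 0.06815 × 8.314 × 653 / 158 = 2.342 L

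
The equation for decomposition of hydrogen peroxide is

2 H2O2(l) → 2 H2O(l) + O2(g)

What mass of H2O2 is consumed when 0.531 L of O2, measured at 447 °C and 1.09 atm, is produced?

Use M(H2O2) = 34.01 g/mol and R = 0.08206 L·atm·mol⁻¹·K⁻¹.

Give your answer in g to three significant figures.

0.666 g

n(O2) = PV/RT = (1.09 × 0.531) / (0.08206 × 720.15) = 0.009794 mol
n(H2O2) = (2/1) × 0.009794 = 0.01959 mol
m(H2O2) = 0.01959 × 34.01 = 0.6663 g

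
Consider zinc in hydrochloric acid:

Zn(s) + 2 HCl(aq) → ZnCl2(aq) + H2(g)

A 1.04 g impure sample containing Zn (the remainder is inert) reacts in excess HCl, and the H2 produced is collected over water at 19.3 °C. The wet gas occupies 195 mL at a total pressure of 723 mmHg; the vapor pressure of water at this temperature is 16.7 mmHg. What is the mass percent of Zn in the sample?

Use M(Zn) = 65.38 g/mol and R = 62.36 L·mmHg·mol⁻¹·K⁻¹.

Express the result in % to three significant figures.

P(H2) = 723 − 16.7 = 706.3 mmHg
n(H2) = PV/RT = (706.3 × 0.1950) / (62.36 × 292.45) = 0.007552 mol
n(Zn) = (1/1) × 0.007552 = 0.007552 mol
m(Zn) = 0.007552 × 65.38 = 0.4937 g
%Zn = 0.4937 / 1.04 × 100 = 47.47%

47.5 %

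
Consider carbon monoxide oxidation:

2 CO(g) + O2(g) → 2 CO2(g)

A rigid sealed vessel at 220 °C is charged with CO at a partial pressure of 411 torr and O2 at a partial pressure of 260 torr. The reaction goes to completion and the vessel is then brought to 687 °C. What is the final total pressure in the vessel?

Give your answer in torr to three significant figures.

With V and T fixed, P_i ∝ n_i, so the mole ratios apply directly to partial pressures at 220 °C.
P(O2) required for 411 torr of CO = (1/2) × 411 = 205.5 torr; available 260 torr, so CO is limiting.
P(O2) remaining = 260 − (1/2) × 411 = 54.50 torr
P(gaseous products) = (2)/2 × 411 = 411.0 torr
P_total at 220 °C = 54.50 + 411.0 = 465.5 torr
Scaling to 687 °C: P = 465.5 × 960.15/493.15 = 906.3 torr

906 torr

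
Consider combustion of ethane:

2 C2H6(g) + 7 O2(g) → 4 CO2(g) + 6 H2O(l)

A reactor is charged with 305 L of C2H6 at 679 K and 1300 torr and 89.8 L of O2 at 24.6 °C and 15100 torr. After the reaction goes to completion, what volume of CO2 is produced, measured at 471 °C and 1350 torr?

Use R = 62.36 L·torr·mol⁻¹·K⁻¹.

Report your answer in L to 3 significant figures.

644 L

n(C2H6) = PV/RT = (1300 × 305) / (62.36 × 679) = 9.364 mol
n(O2) = PV/RT = (15100 × 89.8) / (62.36 × 297.75) = 73.03 mol
For 9.364 mol C2H6, stoichiometry requires (7/2) × 9.364 = 32.77 mol O2; 73.03 mol is available, so C2H6 is limiting.
n(CO2) = (4/2) × 9.364 = 18.73 mol
V(CO2) = nRT/P = 18.73 × 62.36 × 744.15 / 1350 = 643.8 L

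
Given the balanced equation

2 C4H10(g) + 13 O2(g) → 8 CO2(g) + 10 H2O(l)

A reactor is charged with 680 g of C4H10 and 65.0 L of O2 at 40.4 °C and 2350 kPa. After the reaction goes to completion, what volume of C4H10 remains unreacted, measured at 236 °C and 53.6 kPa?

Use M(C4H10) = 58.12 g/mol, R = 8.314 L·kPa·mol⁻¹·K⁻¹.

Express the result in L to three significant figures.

n(C4H10) = 680 / 58.12 = 11.70 mol
n(O2) = PV/RT = (2350 × 65.0) / (8.314 × 313.55) = 58.60 mol
For 11.70 mol C4H10, stoichiometry requires (13/2) × 11.70 = 76.05 mol O2; 58.60 mol is available, so O2 is limiting.
n(C4H10) consumed = (2/13) × 58.60 = 9.015 mol; remaining = 11.70 − 9.015 = 2.685 mol
V(C4H10) = nRT/P = 2.685 × 8.314 × 509.15 / 53.6 = 212.0 L

212 L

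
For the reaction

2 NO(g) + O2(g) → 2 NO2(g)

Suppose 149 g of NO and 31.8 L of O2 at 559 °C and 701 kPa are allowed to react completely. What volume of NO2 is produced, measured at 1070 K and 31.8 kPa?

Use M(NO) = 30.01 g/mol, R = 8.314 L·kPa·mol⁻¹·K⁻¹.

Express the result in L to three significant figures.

1390 L

n(NO) = 149 / 30.01 = 4.965 mol
n(O2) = PV/RT = (701 × 31.8) / (8.314 × 832.15) = 3.222 mol
For 4.965 mol NO, stoichiometry requires (1/2) × 4.965 = 2.482 mol O2; 3.222 mol is available, so NO is limiting.
n(NO2) = (2/2) × 4.965 = 4.965 mol
V(NO2) = nRT/P = 4.965 × 8.314 × 1070 / 31.8 = 1389 L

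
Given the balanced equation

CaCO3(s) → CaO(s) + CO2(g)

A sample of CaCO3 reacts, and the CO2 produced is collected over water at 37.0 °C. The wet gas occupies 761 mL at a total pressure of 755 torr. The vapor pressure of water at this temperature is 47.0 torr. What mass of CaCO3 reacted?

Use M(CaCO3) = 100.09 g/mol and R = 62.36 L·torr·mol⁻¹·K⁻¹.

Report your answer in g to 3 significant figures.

2.79 g

P(CO2) = 755 − 47.0 = 708.0 torr
n(CO2) = PV/RT = (708.0 × 0.7610) / (62.36 × 310.15) = 0.02786 mol
n(CaCO3) = (1/1) × 0.02786 = 0.02786 mol
m(CaCO3) = 0.02786 × 100.09 = 2.789 g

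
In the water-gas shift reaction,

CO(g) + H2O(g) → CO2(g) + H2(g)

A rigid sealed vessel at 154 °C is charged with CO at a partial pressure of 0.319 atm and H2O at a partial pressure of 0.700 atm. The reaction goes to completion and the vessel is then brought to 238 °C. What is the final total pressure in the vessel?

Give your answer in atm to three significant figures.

With V and T fixed, P_i ∝ n_i, so the mole ratios apply directly to partial pressures at 154 °C.
P(H2O) required for 0.319 atm of CO = (1/1) × 0.319 = 0.3190 atm; available 0.700 atm, so CO is limiting.
P(H2O) remaining = 0.700 − (1/1) × 0.319 = 0.3810 atm
P(gaseous products) = (1+1)/1 × 0.319 = 0.6380 atm
P_total at 154 °C = 0.3810 + 0.6380 = 1.019 atm
Scaling to 238 °C: P = 1.019 × 511.15/427.15 = 1.219 atm

1.22 atm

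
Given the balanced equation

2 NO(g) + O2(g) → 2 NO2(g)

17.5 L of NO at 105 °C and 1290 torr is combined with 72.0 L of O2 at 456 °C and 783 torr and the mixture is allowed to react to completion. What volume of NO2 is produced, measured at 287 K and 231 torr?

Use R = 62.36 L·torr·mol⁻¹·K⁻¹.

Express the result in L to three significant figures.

n(NO) = PV/RT = (1290 × 17.5) / (62.36 × 378.15) = 0.9573 mol
n(O2) = PV/RT = (783 × 72.0) / (62.36 × 729.15) = 1.240 mol
For 0.9573 mol NO, stoichiometry requires (1/2) × 0.9573 = 0.4787 mol O2; 1.240 mol is available, so NO is limiting.
n(NO2) = (2/2) × 0.9573 = 0.9573 mol
V(NO2) = nRT/P = 0.9573 × 62.36 × 287 / 231 = 74.17 L

74.2 L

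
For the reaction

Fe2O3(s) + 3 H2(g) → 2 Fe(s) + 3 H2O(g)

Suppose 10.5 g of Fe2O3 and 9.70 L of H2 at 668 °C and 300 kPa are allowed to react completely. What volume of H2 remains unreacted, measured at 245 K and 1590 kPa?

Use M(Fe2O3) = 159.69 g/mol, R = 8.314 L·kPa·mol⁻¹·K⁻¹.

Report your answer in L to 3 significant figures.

0.224 L

n(Fe2O3) = 10.5 / 159.69 = 0.06575 mol
n(H2) = PV/RT = (300 × 9.70) / (8.314 × 941.15) = 0.3719 mol
For 0.06575 mol Fe2O3, stoichiometry requires (3/1) × 0.06575 = 0.1973 mol H2; 0.3719 mol is available, so Fe2O3 is limiting.
n(H2) consumed = (3/1) × 0.06575 = 0.1973 mol; remaining = 0.3719 − 0.1973 = 0.1746 mol
V(H2) = nRT/P = 0.1746 × 8.314 × 245 / 1590 = 0.2237 L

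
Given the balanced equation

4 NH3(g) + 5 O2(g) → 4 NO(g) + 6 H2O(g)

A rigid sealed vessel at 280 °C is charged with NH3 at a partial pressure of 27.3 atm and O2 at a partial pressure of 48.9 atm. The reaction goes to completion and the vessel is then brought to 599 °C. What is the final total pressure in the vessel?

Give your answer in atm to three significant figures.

131 atm

Because the vessel is rigid and T is held at 280 °C, work the stoichiometry in partial pressures (P_i = n_iRT/V).
P(O2) required for 27.3 atm of NH3 = (5/4) × 27.3 = 34.12 atm; available 48.9 atm, so NH3 is limiting.
P(O2) remaining = 48.9 − (5/4) × 27.3 = 14.77 atm
P(gaseous products) = (4+6)/4 × 27.3 = 68.25 atm
P_total at 280 °C = 14.77 + 68.25 = 83.02 atm
Scaling to 599 °C: P = 83.02 × 872.15/553.15 = 130.9 atm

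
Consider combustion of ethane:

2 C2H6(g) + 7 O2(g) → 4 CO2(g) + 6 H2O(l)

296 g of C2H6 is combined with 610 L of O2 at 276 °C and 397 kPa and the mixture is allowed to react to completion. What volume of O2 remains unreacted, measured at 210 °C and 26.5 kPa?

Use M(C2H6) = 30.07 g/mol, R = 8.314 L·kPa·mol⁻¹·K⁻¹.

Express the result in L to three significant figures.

2820 L

n(C2H6) = 296 / 30.07 = 9.844 mol
n(O2) = PV/RT = (397 × 610) / (8.314 × 549.15) = 53.04 mol
For 9.844 mol C2H6, stoichiometry requires (7/2) × 9.844 = 34.45 mol O2; 53.04 mol is available, so C2H6 is limiting.
n(O2) consumed = (7/2) × 9.844 = 34.45 mol; remaining = 53.04 − 34.45 = 18.59 mol
V(O2) = nRT/P = 18.59 × 8.314 × 483.15 / 26.5 = 2818 L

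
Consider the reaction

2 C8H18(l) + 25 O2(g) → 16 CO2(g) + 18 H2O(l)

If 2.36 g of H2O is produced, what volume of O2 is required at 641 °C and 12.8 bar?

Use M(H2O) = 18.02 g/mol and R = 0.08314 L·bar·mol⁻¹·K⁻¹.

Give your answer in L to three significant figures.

1.08 L

n(H2O) = 2.360 / 18.02 = 0.1310 mol
n(O2) = (25/18) × 0.1310 = 0.1819 mol
V = nRT/P = 0.1819 × 0.08314 × 914.15 / 12.8 = 1.080 L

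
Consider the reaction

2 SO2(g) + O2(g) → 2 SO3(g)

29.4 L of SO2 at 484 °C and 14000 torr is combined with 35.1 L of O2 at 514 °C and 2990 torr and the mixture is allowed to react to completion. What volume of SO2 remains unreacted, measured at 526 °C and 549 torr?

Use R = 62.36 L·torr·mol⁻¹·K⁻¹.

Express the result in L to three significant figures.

n(SO2) = PV/RT = (14000 × 29.4) / (62.36 × 757.15) = 8.717 mol
n(O2) = PV/RT = (2990 × 35.1) / (62.36 × 787.15) = 2.138 mol
For 8.717 mol SO2, stoichiometry requires (1/2) × 8.717 = 4.359 mol O2; 2.138 mol is available, so O2 is limiting.
n(SO2) consumed = (2/1) × 2.138 = 4.276 mol; remaining = 8.717 − 4.276 = 4.441 mol
V(SO2) = nRT/P = 4.441 × 62.36 × 799.15 / 549 = 403.1 L

403 L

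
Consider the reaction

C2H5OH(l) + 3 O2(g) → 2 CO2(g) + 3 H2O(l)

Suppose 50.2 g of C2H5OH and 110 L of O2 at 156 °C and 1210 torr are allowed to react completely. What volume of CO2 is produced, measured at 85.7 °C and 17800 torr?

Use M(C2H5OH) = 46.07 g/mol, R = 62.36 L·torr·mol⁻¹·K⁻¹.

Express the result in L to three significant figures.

2.74 L

n(C2H5OH) = 50.2 / 46.07 = 1.090 mol
n(O2) = PV/RT = (1210 × 110) / (62.36 × 429.15) = 4.974 mol
For 1.090 mol C2H5OH, stoichiometry requires (3/1) × 1.090 = 3.270 mol O2; 4.974 mol is available, so C2H5OH is limiting.
n(CO2) = (2/1) × 1.090 = 2.180 mol
V(CO2) = nRT/P = 2.180 × 62.36 × 358.85 / 17800 = 2.741 L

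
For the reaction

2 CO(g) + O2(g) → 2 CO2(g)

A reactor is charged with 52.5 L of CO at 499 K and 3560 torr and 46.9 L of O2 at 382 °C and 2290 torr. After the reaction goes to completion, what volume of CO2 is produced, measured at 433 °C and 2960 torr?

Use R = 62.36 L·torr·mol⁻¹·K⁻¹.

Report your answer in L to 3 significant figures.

n(CO) = PV/RT = (3560 × 52.5) / (62.36 × 499) = 6.006 mol
n(O2) = PV/RT = (2290 × 46.9) / (62.36 × 655.15) = 2.629 mol
For 6.006 mol CO, stoichiometry requires (1/2) × 6.006 = 3.003 mol O2; 2.629 mol is available, so O2 is limiting.
n(CO2) = (2/1) × 2.629 = 5.258 mol
V(CO2) = nRT/P = 5.258 × 62.36 × 706.15 / 2960 = 78.22 L

78.2 L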